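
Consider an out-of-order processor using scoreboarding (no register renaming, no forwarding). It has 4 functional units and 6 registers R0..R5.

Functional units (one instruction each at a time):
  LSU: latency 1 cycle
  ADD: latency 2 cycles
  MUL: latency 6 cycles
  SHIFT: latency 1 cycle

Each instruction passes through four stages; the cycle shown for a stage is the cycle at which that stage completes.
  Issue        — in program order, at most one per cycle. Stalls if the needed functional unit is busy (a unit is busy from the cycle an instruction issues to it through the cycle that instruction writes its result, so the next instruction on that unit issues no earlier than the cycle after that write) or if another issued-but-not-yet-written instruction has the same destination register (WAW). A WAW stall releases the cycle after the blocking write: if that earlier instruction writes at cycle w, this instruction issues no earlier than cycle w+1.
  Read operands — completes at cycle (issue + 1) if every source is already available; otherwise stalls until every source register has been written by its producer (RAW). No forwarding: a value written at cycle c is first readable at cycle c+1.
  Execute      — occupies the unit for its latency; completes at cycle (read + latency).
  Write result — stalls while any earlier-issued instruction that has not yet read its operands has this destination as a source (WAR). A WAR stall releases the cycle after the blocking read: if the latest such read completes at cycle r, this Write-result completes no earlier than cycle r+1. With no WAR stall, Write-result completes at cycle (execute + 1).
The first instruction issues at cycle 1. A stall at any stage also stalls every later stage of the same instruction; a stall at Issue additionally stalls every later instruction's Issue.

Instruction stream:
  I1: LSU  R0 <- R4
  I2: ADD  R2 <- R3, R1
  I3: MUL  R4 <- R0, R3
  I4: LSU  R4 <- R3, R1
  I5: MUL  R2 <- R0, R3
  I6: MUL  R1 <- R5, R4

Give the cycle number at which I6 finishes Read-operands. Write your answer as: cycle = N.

  I1 | 1 | 2 | 3 | 4
  I2 | 2 | 3 | 5 | 6
  I3 | 3 | 5 | 11 | 12   RAW R0: wait I1 write@4
  I4 | 13 | 14 | 15 | 16   WAW R4: wait I3 write@12
  I5 | 14 | 15 | 21 | 22
  I6 | 23 | 24 | 30 | 31   struct: MUL busy until I5 writes@22

cycle = 24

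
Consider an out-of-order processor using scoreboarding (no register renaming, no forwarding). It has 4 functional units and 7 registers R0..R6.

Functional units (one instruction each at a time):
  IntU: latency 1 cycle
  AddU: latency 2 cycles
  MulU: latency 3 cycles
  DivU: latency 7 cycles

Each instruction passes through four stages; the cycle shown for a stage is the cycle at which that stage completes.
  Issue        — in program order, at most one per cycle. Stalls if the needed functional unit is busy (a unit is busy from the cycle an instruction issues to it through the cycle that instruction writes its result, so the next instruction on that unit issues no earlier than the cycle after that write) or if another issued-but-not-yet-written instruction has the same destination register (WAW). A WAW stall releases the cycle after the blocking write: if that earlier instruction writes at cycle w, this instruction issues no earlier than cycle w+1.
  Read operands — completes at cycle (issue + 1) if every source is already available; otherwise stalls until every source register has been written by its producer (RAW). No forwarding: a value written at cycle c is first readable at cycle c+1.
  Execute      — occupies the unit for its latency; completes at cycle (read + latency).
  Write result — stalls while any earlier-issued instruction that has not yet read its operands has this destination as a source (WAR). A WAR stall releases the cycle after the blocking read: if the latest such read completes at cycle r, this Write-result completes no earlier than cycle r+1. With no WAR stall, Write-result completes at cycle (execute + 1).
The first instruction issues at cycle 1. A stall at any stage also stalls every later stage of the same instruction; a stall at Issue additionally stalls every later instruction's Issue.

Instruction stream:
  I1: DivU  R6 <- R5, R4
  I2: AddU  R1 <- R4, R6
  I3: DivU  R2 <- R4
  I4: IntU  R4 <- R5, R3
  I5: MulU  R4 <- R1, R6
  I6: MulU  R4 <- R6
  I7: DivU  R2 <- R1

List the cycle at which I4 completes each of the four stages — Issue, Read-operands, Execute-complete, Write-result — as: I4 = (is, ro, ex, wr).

I1 -> (1, 2, 9, 10)
I2 -> (2, 11, 13, 14)  // RAW R6: wait I1 write@10
I3 -> (11, 12, 19, 20)  // struct: DivU busy until I1 writes@10
I4 -> (12, 13, 14, 15)
I5 -> (16, 17, 20, 21)  // WAW R4: wait I4 write@15
I6 -> (22, 23, 26, 27)  // struct: MulU busy until I5 writes@21
I7 -> (23, 24, 31, 32)

I4 = (12, 13, 14, 15)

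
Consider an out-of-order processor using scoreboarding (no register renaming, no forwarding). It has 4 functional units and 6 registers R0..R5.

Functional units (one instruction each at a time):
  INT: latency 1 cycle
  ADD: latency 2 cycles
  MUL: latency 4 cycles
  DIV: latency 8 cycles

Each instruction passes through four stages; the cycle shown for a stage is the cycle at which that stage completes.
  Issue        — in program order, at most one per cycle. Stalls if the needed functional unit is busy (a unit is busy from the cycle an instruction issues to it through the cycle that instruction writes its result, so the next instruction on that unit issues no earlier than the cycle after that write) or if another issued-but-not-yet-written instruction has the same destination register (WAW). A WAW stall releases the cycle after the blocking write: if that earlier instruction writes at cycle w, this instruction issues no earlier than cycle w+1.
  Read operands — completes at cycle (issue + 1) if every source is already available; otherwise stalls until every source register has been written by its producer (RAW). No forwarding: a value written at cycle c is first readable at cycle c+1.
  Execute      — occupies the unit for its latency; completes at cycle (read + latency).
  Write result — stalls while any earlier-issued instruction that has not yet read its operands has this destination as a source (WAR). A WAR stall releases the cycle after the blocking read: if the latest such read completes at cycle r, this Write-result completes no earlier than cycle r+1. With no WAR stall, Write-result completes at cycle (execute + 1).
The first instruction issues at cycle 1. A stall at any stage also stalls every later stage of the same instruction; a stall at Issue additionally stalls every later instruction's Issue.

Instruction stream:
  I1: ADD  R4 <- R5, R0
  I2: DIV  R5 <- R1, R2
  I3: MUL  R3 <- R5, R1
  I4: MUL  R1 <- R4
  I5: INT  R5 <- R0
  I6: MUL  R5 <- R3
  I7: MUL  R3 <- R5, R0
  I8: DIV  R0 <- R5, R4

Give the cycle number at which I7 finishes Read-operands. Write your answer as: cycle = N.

cycle = 34

[1] I1 dispatched to ADD
[2] I1 operands ready · I2 dispatched to DIV
[3] I2 operands ready · I3 dispatched to MUL
[4] I1 complete
[5] R4←I1
[11] I2 complete
[12] R5←I2
[13] I3 operands ready
[17] I3 complete
[18] R3←I3
[19] I4 dispatched to MUL
[20] I4 operands ready · I5 dispatched to INT
[21] I5 operands ready
[22] I5 complete
[23] R5←I5
[24] I4 complete
[25] R1←I4
[26] I6 dispatched to MUL
[27] I6 operands ready
[31] I6 complete
[32] R5←I6
[33] I7 dispatched to MUL
[34] I7 operands ready · I8 dispatched to DIV
[35] I8 operands ready
[38] I7 complete
[39] R3←I7
[43] I8 complete
[44] R0←I8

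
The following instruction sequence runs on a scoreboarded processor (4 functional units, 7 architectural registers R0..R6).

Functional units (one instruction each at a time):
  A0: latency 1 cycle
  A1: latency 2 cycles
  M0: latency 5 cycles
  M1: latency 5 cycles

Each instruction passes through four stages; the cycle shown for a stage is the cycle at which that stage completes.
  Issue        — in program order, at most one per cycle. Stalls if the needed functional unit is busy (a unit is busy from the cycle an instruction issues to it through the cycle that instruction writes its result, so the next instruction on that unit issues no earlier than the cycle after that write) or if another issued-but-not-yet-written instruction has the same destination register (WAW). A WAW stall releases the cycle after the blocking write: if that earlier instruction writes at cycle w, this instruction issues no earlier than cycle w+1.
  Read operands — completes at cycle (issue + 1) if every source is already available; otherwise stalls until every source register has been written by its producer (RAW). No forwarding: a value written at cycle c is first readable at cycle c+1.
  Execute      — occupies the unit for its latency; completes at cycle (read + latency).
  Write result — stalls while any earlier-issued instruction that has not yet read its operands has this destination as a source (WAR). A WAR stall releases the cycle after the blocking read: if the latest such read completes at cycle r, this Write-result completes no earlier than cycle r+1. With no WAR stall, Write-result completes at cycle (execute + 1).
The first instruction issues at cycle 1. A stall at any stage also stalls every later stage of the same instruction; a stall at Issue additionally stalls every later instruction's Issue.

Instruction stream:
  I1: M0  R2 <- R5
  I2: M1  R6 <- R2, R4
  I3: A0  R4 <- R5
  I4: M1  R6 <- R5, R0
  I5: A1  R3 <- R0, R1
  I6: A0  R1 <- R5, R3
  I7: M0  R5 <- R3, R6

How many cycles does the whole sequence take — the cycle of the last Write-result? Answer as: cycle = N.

t=1  I1 issues→M0
t=2  I1 reads; I2 issues→M1
t=3  I3 issues→A0
t=4  I3 reads
t=5  I3 exec-done
t=7  I1 exec-done
t=8  I1 writes R2
t=9  I2 reads
t=10  I3 writes R4
t=14  I2 exec-done
t=15  I2 writes R6
t=16  I4 issues→M1
t=17  I4 reads; I5 issues→A1
t=18  I5 reads; I6 issues→A0
t=19  I7 issues→M0
t=20  I5 exec-done
t=21  I5 writes R3
t=22  I4 exec-done; I6 reads
t=23  I4 writes R6; I6 exec-done
t=24  I6 writes R1; I7 reads
t=29  I7 exec-done
t=30  I7 writes R5

cycle = 30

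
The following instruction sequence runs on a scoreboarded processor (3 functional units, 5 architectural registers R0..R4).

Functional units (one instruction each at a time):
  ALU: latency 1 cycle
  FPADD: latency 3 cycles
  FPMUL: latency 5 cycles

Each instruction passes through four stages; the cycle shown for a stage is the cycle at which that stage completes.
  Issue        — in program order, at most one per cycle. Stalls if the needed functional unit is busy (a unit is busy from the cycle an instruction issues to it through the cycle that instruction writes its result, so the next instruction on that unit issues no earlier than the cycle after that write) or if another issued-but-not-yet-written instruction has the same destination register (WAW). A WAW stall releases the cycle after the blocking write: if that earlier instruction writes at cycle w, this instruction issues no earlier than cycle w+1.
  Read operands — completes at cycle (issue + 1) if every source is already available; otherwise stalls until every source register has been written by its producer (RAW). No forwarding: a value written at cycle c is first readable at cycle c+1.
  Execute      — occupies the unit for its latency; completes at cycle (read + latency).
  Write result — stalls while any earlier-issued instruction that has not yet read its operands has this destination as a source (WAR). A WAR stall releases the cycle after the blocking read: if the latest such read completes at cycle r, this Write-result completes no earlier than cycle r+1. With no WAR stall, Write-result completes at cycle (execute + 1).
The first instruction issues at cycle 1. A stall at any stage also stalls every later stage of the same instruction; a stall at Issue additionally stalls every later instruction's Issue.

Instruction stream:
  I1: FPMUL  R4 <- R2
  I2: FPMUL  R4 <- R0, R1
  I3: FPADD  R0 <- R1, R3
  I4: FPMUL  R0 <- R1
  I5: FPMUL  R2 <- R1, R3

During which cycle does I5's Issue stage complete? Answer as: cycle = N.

cycle = 25

t=1  issue I1 (FPMUL)
t=2  I1 read-ops
t=7  I1 finished on FPMUL
t=8  I1→R4
t=9  issue I2 (FPMUL)
t=10  I2 read-ops; issue I3 (FPADD)
t=11  I3 read-ops
t=14  I3 finished on FPADD
t=15  I2 finished on FPMUL; I3→R0
t=16  I2→R4
t=17  issue I4 (FPMUL)
t=18  I4 read-ops
t=23  I4 finished on FPMUL
t=24  I4→R0
t=25  issue I5 (FPMUL)
t=26  I5 read-ops
t=31  I5 finished on FPMUL
t=32  I5→R2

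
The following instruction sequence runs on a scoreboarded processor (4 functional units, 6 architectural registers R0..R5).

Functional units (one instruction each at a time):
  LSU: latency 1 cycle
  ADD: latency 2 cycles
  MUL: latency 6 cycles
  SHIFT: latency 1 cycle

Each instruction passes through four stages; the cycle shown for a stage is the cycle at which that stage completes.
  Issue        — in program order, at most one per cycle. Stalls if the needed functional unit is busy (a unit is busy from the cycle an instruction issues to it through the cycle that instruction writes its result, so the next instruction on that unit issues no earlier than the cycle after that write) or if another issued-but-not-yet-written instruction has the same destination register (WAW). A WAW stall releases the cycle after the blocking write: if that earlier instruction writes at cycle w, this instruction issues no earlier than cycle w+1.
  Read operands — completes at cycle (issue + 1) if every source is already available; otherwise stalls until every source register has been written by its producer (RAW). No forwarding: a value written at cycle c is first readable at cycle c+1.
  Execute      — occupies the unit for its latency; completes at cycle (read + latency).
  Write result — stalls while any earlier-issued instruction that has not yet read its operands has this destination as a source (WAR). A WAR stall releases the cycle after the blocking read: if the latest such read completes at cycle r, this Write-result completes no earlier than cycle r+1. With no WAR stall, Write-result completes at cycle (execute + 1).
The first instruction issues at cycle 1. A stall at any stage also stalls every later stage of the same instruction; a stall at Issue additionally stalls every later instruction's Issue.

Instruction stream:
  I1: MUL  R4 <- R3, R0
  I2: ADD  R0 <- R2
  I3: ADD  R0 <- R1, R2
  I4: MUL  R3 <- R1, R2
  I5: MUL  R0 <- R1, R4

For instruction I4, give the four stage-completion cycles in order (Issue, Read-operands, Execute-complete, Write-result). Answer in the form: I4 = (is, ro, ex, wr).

t=1  issue I1 (MUL)
t=2  I1 read-ops | issue I2 (ADD)
t=3  I2 read-ops
t=5  I2 finished on ADD
t=6  I2→R0
t=7  issue I3 (ADD)
t=8  I1 finished on MUL | I3 read-ops
t=9  I1→R4
t=10  I3 finished on ADD | issue I4 (MUL)
t=11  I3→R0 | I4 read-ops
t=17  I4 finished on MUL
t=18  I4→R3
t=19  issue I5 (MUL)
t=20  I5 read-ops
t=26  I5 finished on MUL
t=27  I5→R0

I4 = (10, 11, 17, 18)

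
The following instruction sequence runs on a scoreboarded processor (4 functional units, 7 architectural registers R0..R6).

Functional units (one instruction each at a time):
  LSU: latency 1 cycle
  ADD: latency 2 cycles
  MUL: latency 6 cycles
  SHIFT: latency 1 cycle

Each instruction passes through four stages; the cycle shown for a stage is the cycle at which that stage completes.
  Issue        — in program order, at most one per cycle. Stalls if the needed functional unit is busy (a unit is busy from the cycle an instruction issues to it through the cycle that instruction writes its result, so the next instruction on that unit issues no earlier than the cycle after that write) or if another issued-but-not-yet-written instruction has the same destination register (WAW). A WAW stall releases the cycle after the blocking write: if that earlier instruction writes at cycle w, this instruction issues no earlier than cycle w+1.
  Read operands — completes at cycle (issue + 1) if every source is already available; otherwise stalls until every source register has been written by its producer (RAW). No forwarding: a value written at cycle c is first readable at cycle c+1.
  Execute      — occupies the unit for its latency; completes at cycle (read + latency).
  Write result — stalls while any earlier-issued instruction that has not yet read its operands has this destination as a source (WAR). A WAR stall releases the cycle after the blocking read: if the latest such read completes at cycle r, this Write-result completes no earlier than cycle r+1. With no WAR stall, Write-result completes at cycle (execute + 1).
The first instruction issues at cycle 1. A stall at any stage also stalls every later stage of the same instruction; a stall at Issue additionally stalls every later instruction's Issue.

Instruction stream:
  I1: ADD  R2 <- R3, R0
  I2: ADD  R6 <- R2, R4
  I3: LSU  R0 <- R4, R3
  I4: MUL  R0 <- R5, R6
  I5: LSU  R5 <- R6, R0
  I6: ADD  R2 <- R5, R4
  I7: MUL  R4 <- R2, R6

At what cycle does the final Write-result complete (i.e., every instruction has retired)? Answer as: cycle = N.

cycle = 34

1) issue 1, read 2, done 4, write 5
2) issue 6, read 7, done 9, write 10  <struct: ADD busy until I1 writes@5>
3) issue 7, read 8, done 9, write 10
4) issue 11, read 12, done 18, write 19  <WAW R0: wait I3 write@10>
5) issue 12, read 20, done 21, write 22  <RAW R0: wait I4 write@19>
6) issue 13, read 23, done 25, write 26  <RAW R5: wait I5 write@22>
7) issue 20, read 27, done 33, write 34  <struct: MUL busy until I4 writes@19 / RAW R2: wait I6 write@26>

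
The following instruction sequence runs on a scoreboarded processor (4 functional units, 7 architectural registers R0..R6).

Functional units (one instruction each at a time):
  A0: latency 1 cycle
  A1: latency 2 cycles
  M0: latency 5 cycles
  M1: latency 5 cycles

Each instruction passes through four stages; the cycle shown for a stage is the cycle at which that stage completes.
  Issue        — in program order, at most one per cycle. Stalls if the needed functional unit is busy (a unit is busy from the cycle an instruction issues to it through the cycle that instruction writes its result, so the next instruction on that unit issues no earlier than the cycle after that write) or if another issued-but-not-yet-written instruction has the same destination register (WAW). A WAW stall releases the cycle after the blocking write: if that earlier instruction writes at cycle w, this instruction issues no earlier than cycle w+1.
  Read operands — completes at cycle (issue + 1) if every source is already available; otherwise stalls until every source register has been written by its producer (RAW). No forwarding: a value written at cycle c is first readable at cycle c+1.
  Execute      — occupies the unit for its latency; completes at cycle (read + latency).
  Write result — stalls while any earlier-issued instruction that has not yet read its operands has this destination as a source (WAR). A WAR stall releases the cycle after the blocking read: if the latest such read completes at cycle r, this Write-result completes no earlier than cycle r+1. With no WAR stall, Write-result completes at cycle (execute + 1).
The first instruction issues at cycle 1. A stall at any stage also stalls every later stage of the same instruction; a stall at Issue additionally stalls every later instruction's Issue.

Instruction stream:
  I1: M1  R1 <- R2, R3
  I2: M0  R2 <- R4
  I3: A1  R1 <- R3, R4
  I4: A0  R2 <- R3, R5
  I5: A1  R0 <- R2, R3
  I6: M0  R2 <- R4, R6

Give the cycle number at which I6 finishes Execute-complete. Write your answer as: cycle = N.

I1: IS=1 RO=2 EX=7 WR=8
I2: IS=2 RO=3 EX=8 WR=9
I3: IS=9 RO=10 EX=12 WR=13  [WAW R1: wait I1 write@8]
I4: IS=10 RO=11 EX=12 WR=13
I5: IS=14 RO=15 EX=17 WR=18  [struct: A1 busy until I3 writes@13]
I6: IS=15 RO=16 EX=21 WR=22

cycle = 21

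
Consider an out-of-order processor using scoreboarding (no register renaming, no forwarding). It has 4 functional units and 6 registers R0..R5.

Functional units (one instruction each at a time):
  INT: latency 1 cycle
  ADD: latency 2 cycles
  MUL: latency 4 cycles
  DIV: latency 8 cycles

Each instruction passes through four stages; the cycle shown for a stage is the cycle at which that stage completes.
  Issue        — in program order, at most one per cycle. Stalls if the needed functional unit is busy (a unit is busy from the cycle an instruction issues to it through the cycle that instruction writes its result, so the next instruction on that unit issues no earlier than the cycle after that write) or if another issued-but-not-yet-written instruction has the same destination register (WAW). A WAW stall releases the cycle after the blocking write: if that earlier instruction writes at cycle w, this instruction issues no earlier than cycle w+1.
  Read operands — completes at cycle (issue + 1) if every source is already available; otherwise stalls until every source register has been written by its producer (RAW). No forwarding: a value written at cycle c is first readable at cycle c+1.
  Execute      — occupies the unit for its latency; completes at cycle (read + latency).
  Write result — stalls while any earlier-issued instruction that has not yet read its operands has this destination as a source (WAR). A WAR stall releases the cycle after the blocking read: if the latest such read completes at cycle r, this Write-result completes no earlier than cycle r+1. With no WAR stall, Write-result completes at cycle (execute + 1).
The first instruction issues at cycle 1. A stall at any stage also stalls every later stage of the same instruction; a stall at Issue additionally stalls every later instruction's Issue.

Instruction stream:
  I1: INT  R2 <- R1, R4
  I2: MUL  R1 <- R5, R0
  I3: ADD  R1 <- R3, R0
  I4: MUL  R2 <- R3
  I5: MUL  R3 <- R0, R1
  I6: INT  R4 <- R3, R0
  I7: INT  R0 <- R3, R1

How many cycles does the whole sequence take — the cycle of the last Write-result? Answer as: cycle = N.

cycle = 30

[1] I1 issues→INT
[2] I1 reads · I2 issues→MUL
[3] I1 exec-done · I2 reads
[4] I1 writes R2
[7] I2 exec-done
[8] I2 writes R1
[9] I3 issues→ADD
[10] I3 reads · I4 issues→MUL
[11] I4 reads
[12] I3 exec-done
[13] I3 writes R1
[15] I4 exec-done
[16] I4 writes R2
[17] I5 issues→MUL
[18] I5 reads · I6 issues→INT
[22] I5 exec-done
[23] I5 writes R3
[24] I6 reads
[25] I6 exec-done
[26] I6 writes R4
[27] I7 issues→INT
[28] I7 reads
[29] I7 exec-done
[30] I7 writes R0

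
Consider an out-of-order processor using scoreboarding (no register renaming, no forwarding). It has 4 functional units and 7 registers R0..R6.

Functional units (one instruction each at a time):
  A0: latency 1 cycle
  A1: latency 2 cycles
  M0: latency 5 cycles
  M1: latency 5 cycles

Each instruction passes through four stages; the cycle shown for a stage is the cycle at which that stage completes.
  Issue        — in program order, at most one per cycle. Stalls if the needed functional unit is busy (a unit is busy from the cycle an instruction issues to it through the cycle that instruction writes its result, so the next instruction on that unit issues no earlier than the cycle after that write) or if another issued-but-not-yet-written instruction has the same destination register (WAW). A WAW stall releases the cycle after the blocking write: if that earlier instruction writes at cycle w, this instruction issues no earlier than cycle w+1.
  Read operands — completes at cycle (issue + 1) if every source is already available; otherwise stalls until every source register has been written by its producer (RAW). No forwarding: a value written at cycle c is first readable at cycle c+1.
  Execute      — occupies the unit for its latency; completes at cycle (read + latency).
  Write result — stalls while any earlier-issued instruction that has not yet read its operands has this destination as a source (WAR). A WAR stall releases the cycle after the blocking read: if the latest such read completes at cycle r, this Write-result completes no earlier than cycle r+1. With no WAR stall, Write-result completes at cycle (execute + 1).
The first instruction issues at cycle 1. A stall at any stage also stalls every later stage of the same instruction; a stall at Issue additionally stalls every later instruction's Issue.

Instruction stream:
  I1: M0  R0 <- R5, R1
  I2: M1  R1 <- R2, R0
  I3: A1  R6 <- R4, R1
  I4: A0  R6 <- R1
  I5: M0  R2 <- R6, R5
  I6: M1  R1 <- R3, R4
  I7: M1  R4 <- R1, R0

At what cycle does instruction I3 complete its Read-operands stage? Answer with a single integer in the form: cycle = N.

cycle = 16

t=1  I1 dispatched to M0
t=2  I1 operands ready | I2 dispatched to M1
t=3  I3 dispatched to A1
t=7  I1 complete
t=8  R0←I1
t=9  I2 operands ready
t=14  I2 complete
t=15  R1←I2
t=16  I3 operands ready
t=18  I3 complete
t=19  R6←I3
t=20  I4 dispatched to A0
t=21  I4 operands ready | I5 dispatched to M0
t=22  I4 complete | I6 dispatched to M1
t=23  R6←I4 | I6 operands ready
t=24  I5 operands ready
t=28  I6 complete
t=29  I5 complete | R1←I6
t=30  R2←I5 | I7 dispatched to M1
t=31  I7 operands ready
t=36  I7 complete
t=37  R4←I7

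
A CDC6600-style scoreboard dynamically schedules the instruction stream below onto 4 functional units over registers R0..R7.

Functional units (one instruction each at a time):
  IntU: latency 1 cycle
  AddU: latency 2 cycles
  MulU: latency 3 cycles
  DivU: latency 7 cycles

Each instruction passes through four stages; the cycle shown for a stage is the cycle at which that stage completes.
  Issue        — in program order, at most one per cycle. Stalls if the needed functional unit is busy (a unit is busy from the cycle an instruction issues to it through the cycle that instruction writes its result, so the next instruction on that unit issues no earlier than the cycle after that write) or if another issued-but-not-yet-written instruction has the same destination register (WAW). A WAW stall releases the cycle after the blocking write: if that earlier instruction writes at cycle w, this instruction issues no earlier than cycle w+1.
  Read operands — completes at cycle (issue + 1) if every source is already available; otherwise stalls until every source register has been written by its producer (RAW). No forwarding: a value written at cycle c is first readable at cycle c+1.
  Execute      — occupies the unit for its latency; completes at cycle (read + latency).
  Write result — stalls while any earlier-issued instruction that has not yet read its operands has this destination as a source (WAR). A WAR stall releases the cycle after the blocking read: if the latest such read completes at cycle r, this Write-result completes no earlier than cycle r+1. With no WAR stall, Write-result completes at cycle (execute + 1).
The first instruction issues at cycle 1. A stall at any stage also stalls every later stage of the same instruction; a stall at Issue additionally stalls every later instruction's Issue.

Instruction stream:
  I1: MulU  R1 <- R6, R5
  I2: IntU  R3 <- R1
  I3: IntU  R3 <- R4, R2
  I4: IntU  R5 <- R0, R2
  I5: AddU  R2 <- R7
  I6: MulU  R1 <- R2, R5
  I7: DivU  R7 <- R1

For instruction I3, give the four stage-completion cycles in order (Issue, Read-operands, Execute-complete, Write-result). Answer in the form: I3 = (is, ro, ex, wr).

t=1  I1 issues→MulU
t=2  I1 reads; I2 issues→IntU
t=5  I1 exec-done
t=6  I1 writes R1
t=7  I2 reads
t=8  I2 exec-done
t=9  I2 writes R3
t=10  I3 issues→IntU
t=11  I3 reads
t=12  I3 exec-done
t=13  I3 writes R3
t=14  I4 issues→IntU
t=15  I4 reads; I5 issues→AddU
t=16  I4 exec-done; I5 reads; I6 issues→MulU
t=17  I4 writes R5; I7 issues→DivU
t=18  I5 exec-done
t=19  I5 writes R2
t=20  I6 reads
t=23  I6 exec-done
t=24  I6 writes R1
t=25  I7 reads
t=32  I7 exec-done
t=33  I7 writes R7

I3 = (10, 11, 12, 13)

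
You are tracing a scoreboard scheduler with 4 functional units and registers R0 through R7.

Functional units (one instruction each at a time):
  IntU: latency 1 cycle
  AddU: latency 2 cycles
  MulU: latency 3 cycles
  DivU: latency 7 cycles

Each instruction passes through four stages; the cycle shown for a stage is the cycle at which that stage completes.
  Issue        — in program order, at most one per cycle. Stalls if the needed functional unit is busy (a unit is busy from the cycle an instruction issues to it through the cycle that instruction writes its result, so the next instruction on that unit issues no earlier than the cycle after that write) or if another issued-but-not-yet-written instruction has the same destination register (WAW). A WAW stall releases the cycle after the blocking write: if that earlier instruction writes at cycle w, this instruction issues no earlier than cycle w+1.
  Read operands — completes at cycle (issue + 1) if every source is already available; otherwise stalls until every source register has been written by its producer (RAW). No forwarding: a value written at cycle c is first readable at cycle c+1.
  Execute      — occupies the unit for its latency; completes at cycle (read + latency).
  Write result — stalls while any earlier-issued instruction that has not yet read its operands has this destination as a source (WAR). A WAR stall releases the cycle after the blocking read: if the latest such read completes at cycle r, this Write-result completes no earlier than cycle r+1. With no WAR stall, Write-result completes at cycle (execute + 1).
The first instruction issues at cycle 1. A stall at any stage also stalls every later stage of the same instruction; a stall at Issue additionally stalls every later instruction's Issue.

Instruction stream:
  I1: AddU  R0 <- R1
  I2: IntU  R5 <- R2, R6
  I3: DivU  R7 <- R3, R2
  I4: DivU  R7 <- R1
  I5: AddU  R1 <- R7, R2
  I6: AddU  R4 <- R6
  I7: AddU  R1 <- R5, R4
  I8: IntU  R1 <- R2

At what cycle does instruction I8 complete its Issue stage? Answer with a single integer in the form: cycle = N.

cycle = 37

c1: I1→AddU
c2: I1 RO, I2→IntU
c3: I2 RO, I3→DivU
c4: I1 EX, I2 EX, I3 RO
c5: I1 WR R0, I2 WR R5
c11: I3 EX
c12: I3 WR R7
c13: I4→DivU
c14: I4 RO, I5→AddU
c21: I4 EX
c22: I4 WR R7
c23: I5 RO
c25: I5 EX
c26: I5 WR R1
c27: I6→AddU
c28: I6 RO
c30: I6 EX
c31: I6 WR R4
c32: I7→AddU
c33: I7 RO
c35: I7 EX
c36: I7 WR R1
c37: I8→IntU
c38: I8 RO
c39: I8 EX
c40: I8 WR R1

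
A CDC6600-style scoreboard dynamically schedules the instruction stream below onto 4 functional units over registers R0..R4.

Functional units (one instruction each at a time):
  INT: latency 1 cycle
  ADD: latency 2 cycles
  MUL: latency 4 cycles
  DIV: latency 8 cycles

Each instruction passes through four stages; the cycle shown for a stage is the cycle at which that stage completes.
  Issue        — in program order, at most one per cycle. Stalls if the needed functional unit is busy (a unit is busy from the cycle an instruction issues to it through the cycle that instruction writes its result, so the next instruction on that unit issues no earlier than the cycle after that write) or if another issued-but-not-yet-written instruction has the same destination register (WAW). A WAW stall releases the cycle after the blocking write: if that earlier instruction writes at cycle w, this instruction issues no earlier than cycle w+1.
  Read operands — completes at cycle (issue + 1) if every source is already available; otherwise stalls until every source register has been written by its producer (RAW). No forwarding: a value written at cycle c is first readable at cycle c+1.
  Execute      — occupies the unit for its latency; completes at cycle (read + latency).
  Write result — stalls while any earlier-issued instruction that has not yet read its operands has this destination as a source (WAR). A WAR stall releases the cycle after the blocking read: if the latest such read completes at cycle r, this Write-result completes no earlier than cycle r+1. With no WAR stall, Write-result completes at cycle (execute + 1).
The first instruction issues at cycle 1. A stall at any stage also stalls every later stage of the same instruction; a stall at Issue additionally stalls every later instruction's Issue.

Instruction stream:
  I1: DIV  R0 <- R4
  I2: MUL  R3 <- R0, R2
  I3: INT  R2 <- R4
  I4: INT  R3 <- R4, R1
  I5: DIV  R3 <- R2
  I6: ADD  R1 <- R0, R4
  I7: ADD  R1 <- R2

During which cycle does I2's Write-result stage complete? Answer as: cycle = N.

cycle = 17

cycle 1: issue I1 (DIV)
cycle 2: I1 read-ops; issue I2 (MUL)
cycle 3: issue I3 (INT)
cycle 4: I3 read-ops
cycle 5: I3 finished on INT
cycle 10: I1 finished on DIV
cycle 11: I1→R0
cycle 12: I2 read-ops
cycle 13: I3→R2
cycle 16: I2 finished on MUL
cycle 17: I2→R3
cycle 18: issue I4 (INT)
cycle 19: I4 read-ops
cycle 20: I4 finished on INT
cycle 21: I4→R3
cycle 22: issue I5 (DIV)
cycle 23: I5 read-ops; issue I6 (ADD)
cycle 24: I6 read-ops
cycle 26: I6 finished on ADD
cycle 27: I6→R1
cycle 28: issue I7 (ADD)
cycle 29: I7 read-ops
cycle 31: I5 finished on DIV; I7 finished on ADD
cycle 32: I5→R3; I7→R1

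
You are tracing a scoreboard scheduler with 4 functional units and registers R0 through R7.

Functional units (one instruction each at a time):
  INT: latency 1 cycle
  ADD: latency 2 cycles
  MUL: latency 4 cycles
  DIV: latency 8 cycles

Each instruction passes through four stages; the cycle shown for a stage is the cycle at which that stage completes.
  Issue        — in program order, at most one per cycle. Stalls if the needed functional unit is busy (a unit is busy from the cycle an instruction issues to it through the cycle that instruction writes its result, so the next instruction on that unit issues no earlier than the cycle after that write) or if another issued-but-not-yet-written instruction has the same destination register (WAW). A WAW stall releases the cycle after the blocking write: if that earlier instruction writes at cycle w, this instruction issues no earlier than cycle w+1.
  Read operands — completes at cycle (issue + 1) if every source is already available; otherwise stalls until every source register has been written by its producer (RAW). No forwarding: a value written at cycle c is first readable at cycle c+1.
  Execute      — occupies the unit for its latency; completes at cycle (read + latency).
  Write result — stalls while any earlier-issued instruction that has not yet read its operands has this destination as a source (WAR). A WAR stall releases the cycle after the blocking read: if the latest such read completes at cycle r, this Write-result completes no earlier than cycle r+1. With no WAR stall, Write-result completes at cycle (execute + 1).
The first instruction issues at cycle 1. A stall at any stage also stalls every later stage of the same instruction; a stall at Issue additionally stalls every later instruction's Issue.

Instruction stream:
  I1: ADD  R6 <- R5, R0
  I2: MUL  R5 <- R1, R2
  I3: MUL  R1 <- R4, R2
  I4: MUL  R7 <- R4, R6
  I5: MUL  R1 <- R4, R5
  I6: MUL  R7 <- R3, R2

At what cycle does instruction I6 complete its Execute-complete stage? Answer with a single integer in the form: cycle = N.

[I1] 1/2/4/5
[I2] 2/3/7/8
[I3] 9/10/14/15  (struct: MUL busy until I2 writes@8)
[I4] 16/17/21/22  (struct: MUL busy until I3 writes@15)
[I5] 23/24/28/29  (struct: MUL busy until I4 writes@22)
[I6] 30/31/35/36  (struct: MUL busy until I5 writes@29)

cycle = 35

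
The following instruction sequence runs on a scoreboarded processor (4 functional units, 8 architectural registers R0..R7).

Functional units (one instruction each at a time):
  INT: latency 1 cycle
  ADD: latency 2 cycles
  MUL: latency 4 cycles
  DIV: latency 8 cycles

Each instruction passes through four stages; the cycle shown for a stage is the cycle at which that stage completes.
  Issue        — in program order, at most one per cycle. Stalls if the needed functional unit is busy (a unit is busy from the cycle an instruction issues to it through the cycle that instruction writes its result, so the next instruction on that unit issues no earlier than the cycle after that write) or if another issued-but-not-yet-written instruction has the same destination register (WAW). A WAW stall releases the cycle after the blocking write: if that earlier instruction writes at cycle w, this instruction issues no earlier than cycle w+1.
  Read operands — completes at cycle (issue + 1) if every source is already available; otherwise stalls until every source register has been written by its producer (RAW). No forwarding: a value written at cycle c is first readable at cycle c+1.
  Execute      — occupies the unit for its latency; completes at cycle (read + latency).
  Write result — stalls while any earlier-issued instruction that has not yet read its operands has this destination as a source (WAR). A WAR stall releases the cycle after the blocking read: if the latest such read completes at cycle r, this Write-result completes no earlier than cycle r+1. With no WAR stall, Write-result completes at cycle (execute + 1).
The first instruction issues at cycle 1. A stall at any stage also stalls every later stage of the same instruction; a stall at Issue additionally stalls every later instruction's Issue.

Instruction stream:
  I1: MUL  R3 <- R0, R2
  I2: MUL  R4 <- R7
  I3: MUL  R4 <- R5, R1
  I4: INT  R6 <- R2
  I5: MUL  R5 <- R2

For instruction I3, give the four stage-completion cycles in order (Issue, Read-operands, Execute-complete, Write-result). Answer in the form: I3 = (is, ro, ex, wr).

I3 = (15, 16, 20, 21)

I1  is:1  ro:2  ex:6  wr:7
I2  is:8  ro:9  ex:13  wr:14  — struct: MUL busy until I1 writes@7
I3  is:15  ro:16  ex:20  wr:21  — struct: MUL busy until I2 writes@14
I4  is:16  ro:17  ex:18  wr:19
I5  is:22  ro:23  ex:27  wr:28  — struct: MUL busy until I3 writes@21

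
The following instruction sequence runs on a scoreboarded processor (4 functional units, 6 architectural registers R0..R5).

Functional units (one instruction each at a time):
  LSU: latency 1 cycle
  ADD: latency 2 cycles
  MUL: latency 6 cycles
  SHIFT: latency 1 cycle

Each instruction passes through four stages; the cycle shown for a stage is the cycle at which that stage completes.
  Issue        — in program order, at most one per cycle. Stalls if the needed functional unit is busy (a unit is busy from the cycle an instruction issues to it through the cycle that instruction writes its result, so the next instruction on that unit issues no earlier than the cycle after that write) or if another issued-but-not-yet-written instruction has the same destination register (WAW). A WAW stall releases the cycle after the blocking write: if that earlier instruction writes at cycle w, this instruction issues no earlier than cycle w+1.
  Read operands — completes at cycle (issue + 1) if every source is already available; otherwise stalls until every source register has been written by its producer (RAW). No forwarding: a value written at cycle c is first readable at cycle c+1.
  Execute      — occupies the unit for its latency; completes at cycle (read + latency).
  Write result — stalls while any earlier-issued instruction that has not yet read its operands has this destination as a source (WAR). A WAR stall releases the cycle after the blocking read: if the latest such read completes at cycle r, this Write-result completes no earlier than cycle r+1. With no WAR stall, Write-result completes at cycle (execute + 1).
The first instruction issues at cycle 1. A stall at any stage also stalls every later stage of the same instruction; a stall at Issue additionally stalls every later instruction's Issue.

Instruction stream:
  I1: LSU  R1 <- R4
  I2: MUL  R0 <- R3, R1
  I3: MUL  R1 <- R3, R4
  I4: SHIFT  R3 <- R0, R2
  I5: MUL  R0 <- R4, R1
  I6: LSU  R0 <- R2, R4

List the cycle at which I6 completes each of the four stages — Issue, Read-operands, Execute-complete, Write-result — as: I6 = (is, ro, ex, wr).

I1 -> (1, 2, 3, 4)
I2 -> (2, 5, 11, 12)  // RAW R1: wait I1 write@4
I3 -> (13, 14, 20, 21)  // struct: MUL busy until I2 writes@12
I4 -> (14, 15, 16, 17)
I5 -> (22, 23, 29, 30)  // struct: MUL busy until I3 writes@21
I6 -> (31, 32, 33, 34)  // WAW R0: wait I5 write@30

I6 = (31, 32, 33, 34)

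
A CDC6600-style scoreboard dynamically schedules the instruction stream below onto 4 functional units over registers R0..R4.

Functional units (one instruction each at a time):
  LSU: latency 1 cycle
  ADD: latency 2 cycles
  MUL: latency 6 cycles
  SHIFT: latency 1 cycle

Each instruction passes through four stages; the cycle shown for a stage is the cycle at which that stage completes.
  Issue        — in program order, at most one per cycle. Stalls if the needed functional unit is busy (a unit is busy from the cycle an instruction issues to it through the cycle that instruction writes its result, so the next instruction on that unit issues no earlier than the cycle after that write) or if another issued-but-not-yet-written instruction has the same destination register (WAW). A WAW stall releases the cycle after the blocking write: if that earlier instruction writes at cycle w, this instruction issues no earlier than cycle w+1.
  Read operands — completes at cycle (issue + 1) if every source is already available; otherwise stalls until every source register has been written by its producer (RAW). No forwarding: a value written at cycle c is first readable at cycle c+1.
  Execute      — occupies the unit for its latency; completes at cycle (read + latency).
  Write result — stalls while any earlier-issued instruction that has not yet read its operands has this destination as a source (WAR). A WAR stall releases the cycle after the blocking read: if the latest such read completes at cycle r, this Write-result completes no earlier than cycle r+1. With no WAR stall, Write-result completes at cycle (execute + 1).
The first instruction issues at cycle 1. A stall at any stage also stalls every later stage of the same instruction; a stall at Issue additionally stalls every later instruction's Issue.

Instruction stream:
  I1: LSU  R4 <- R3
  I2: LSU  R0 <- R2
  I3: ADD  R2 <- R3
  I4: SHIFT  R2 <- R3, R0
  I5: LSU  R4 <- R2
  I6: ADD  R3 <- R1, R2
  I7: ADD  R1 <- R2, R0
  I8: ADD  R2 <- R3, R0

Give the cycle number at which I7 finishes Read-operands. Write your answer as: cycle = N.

cycle = 20

I1: IS=1 RO=2 EX=3 WR=4
I2: IS=5 RO=6 EX=7 WR=8  [struct: LSU busy until I1 writes@4]
I3: IS=6 RO=7 EX=9 WR=10
I4: IS=11 RO=12 EX=13 WR=14  [WAW R2: wait I3 write@10]
I5: IS=12 RO=15 EX=16 WR=17  [RAW R2: wait I4 write@14]
I6: IS=13 RO=15 EX=17 WR=18  [RAW R2: wait I4 write@14]
I7: IS=19 RO=20 EX=22 WR=23  [struct: ADD busy until I6 writes@18]
I8: IS=24 RO=25 EX=27 WR=28  [struct: ADD busy until I7 writes@23]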